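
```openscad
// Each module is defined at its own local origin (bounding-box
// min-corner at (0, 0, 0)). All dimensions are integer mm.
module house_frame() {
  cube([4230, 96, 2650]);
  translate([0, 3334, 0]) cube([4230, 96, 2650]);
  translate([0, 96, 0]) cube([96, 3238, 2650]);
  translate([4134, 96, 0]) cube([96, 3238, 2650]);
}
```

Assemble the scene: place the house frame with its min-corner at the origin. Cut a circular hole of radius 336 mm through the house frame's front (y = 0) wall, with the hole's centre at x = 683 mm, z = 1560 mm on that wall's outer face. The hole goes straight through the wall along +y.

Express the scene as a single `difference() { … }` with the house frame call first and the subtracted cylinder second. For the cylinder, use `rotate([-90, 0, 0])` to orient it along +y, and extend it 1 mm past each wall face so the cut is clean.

difference() {
  house_frame();
  translate([683, -1, 1560]) rotate([-90, 0, 0]) cylinder(h = 98, r = 336);
}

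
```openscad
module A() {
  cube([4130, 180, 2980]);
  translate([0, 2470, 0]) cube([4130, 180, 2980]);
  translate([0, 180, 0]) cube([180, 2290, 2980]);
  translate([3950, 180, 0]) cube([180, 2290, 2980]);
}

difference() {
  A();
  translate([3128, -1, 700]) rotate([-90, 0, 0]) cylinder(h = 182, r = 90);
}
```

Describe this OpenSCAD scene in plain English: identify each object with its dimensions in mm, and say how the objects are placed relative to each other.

A is the wall frame of a small rectangular building: four walls, each 2980 mm tall and 180 mm thick, enclosing a footprint 4130 mm (x) by 2650 mm (y) outside-to-outside, with no floor or roof. The front and back walls (the −y and +y sides) span the full width; the two side walls fit between them.

The house frame has a circular hole of radius 90 mm through its front wall, centred at (x = 3128, z = 700).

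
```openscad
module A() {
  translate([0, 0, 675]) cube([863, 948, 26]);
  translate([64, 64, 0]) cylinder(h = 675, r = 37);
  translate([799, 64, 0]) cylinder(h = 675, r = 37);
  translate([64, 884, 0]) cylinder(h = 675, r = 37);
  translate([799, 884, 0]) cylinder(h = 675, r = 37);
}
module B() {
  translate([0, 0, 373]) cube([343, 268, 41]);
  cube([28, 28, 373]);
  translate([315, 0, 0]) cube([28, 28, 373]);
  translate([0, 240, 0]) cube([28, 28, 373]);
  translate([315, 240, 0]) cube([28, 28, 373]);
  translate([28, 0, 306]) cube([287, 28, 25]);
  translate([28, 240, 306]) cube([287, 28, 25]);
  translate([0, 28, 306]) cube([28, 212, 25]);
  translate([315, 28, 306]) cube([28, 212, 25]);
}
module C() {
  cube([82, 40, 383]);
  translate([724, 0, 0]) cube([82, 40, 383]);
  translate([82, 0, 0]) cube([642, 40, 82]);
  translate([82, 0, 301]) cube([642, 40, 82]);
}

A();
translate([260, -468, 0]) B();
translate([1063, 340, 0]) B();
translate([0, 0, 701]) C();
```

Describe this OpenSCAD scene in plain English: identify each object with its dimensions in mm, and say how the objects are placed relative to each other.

A is a table: top 863 mm (x) × 948 mm (y), 26 mm thick, upper face at z = 701 mm, on four round legs of 74 mm diameter, each leg's bounding box inset 27 mm from the nearest pair of top edges, running from z = 0 to the bottom of the top.

B is a four-legged stool. The seat is 343×268 mm, 41 mm thick, top at z = 414 mm. It stands on four square legs, each 28×28 mm in cross-section, from z = 0 to the seat underside, each flush with a corner of the seat. Four stretchers, 28 mm wide and 25 mm tall, connect adjacent legs with their undersides at z = 306 mm, each running between the inner faces of the legs it joins and aligned with the legs' outer faces on the other axis.

C is a picture frame with a 642×219 mm rectangular opening (x by z) and a uniform 82 mm border on every side. Frame depth is 40 mm along y. It is built from two vertical stiles running the full outside height and two horizontal rails spanning the gap between the stiles.

Two stools sit around the table at the −y, +x sides. The picture frame is on top of the table.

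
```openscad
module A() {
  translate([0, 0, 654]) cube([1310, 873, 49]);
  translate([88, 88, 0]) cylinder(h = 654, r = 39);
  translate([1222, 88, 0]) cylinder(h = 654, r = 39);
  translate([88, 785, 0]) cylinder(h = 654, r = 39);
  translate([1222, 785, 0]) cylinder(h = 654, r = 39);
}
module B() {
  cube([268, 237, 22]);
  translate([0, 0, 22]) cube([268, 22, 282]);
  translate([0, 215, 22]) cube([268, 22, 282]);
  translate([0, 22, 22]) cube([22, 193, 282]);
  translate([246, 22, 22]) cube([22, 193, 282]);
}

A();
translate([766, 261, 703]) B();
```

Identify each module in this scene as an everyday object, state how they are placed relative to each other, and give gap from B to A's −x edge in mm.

The open box's min-x is at 766; the table's min-x is 0; gap = 766 mm.

A is a table. B is an open box. The open box is on top of the table. The gap from the open box to the table's −x edge is 766 mm.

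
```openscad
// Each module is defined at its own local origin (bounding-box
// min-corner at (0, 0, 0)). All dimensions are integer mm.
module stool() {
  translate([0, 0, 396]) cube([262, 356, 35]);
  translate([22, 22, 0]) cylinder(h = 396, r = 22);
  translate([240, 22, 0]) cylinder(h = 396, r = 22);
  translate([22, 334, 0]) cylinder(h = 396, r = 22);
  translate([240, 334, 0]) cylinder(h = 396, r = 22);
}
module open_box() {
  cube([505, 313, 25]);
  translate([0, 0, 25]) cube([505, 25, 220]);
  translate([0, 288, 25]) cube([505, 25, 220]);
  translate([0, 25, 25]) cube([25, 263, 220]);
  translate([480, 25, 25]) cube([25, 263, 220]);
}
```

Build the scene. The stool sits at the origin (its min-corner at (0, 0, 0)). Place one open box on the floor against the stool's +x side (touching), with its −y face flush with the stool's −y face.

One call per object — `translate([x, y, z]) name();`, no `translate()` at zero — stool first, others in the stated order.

stool();
translate([262, 0, 0]) open_box();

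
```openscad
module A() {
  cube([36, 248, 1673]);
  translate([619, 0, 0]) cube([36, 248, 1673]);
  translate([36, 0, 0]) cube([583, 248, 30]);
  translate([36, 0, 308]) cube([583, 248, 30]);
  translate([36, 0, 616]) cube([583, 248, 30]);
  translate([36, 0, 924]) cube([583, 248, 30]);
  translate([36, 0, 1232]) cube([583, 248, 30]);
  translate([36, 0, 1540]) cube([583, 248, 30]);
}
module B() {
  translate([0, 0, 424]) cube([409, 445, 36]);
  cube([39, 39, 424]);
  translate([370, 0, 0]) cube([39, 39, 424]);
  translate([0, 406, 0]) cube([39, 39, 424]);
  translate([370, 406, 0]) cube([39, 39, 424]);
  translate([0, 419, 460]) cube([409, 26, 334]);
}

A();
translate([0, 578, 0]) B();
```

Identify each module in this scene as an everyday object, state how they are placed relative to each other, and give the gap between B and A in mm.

The chair's nearest face is 330 mm from the bookshelf's +y face.

A is a bookshelf. B is a chair. The chair is on the floor beside the bookshelf on its +y side. The gap between the chair and the bookshelf is 330 mm.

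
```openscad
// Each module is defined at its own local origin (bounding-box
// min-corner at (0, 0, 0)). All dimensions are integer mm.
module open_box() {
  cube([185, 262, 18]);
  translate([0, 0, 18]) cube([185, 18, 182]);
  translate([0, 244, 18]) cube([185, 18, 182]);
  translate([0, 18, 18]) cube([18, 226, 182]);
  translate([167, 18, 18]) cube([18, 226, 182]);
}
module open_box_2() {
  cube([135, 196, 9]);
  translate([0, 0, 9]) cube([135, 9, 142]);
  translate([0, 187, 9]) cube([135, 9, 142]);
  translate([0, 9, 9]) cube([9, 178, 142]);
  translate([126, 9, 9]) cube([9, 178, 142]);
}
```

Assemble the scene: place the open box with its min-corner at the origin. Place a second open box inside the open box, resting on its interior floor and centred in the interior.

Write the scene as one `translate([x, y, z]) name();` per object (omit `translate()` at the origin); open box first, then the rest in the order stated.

open_box();
translate([25, 33, 18]) open_box_2();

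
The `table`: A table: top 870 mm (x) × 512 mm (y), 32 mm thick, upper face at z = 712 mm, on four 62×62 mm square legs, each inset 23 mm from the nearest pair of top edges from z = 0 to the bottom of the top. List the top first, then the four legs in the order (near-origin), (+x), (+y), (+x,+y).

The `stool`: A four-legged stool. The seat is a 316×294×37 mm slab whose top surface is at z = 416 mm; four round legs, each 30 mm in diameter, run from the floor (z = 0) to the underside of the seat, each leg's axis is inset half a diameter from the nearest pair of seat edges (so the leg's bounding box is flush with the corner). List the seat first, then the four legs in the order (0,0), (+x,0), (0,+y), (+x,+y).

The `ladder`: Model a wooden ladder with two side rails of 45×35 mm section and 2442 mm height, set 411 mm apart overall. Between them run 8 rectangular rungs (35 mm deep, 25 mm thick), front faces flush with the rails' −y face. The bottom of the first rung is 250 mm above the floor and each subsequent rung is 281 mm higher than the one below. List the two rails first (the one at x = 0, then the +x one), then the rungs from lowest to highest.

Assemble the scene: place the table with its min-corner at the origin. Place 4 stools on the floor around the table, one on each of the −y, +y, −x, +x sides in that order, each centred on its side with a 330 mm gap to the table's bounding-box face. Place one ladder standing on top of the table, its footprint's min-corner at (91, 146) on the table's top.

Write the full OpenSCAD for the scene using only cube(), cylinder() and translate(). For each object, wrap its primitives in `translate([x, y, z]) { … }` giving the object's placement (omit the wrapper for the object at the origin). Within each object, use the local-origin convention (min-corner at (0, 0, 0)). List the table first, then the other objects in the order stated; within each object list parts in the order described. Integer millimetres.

translate([0, 0, 680]) cube([870, 512, 32]);
translate([23, 23, 0]) cube([62, 62, 680]);
translate([785, 23, 0]) cube([62, 62, 680]);
translate([23, 427, 0]) cube([62, 62, 680]);
translate([785, 427, 0]) cube([62, 62, 680]);
translate([277, -624, 0]) {
  translate([0, 0, 379]) cube([316, 294, 37]);
  translate([15, 15, 0]) cylinder(h = 379, r = 15);
  translate([301, 15, 0]) cylinder(h = 379, r = 15);
  translate([15, 279, 0]) cylinder(h = 379, r = 15);
  translate([301, 279, 0]) cylinder(h = 379, r = 15);
}
translate([277, 842, 0]) {
  translate([0, 0, 379]) cube([316, 294, 37]);
  translate([15, 15, 0]) cylinder(h = 379, r = 15);
  translate([301, 15, 0]) cylinder(h = 379, r = 15);
  translate([15, 279, 0]) cylinder(h = 379, r = 15);
  translate([301, 279, 0]) cylinder(h = 379, r = 15);
}
translate([-646, 109, 0]) {
  translate([0, 0, 379]) cube([316, 294, 37]);
  translate([15, 15, 0]) cylinder(h = 379, r = 15);
  translate([301, 15, 0]) cylinder(h = 379, r = 15);
  translate([15, 279, 0]) cylinder(h = 379, r = 15);
  translate([301, 279, 0]) cylinder(h = 379, r = 15);
}
translate([1200, 109, 0]) {
  translate([0, 0, 379]) cube([316, 294, 37]);
  translate([15, 15, 0]) cylinder(h = 379, r = 15);
  translate([301, 15, 0]) cylinder(h = 379, r = 15);
  translate([15, 279, 0]) cylinder(h = 379, r = 15);
  translate([301, 279, 0]) cylinder(h = 379, r = 15);
}
translate([91, 146, 712]) {
  cube([45, 35, 2442]);
  translate([366, 0, 0]) cube([45, 35, 2442]);
  translate([45, 0, 250]) cube([321, 35, 25]);
  translate([45, 0, 531]) cube([321, 35, 25]);
  translate([45, 0, 812]) cube([321, 35, 25]);
  translate([45, 0, 1093]) cube([321, 35, 25]);
  translate([45, 0, 1374]) cube([321, 35, 25]);
  translate([45, 0, 1655]) cube([321, 35, 25]);
  translate([45, 0, 1936]) cube([321, 35, 25]);
  translate([45, 0, 2217]) cube([321, 35, 25]);
}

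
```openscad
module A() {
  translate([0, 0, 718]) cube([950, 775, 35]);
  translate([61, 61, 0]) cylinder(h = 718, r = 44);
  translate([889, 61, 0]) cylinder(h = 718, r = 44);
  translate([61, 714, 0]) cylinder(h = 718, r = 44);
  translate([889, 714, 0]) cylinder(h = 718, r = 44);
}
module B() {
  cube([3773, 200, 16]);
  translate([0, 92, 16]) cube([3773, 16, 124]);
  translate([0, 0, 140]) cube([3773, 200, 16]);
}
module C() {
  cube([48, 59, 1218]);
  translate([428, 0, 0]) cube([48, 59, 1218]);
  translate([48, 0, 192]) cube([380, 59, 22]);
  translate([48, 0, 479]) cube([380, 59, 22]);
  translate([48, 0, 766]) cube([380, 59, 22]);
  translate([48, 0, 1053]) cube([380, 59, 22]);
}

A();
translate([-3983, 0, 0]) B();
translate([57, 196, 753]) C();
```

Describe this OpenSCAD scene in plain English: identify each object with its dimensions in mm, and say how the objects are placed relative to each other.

A is a table with a 950×775 mm rectangular top, 35 mm thick, top surface at z = 753 mm, supported by four round legs of 88 mm diameter, each leg's bounding box inset 17 mm from the nearest pair of top edges, running from the floor.

B is an I-beam lying along x, 3773 mm long. Overall section height 156 mm. Two flanges 200 mm wide (y) and 16 mm thick, one on the floor and one at the top; a web 16 mm thick runs between them, centred on the flange width.

C is a straight ladder. Two 48×59 mm vertical rails, 1218 mm tall, stand 476 mm apart (outside-to-outside) with their front faces coplanar on the −y side. 4 rungs, each 59 mm deep and 22 mm tall, span between the inner faces of the rails, front faces flush with the rails. The lowest rung's underside is at z = 192 mm and rungs are spaced 287 mm apart (underside to underside).

The I-beam is on the floor beside the table on its −x side. The ladder is on top of the table.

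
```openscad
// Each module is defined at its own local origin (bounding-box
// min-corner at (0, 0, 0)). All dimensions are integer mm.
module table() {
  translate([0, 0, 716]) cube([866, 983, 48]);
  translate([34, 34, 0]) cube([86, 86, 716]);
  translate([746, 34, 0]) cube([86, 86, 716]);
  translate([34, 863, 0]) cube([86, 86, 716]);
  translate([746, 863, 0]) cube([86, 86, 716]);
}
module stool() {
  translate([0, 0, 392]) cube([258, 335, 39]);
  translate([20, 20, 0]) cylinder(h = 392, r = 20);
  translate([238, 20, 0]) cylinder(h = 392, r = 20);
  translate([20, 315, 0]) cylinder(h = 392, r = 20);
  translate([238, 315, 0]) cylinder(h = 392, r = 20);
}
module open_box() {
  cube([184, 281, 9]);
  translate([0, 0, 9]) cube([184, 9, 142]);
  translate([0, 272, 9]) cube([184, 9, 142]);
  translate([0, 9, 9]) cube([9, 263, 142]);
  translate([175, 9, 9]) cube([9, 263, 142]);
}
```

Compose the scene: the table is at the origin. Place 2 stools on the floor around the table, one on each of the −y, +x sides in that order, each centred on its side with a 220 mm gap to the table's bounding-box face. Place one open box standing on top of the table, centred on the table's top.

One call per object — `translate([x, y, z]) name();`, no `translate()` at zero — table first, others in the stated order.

table();
translate([304, -555, 0]) stool();
translate([1086, 324, 0]) stool();
translate([341, 351, 764]) open_box();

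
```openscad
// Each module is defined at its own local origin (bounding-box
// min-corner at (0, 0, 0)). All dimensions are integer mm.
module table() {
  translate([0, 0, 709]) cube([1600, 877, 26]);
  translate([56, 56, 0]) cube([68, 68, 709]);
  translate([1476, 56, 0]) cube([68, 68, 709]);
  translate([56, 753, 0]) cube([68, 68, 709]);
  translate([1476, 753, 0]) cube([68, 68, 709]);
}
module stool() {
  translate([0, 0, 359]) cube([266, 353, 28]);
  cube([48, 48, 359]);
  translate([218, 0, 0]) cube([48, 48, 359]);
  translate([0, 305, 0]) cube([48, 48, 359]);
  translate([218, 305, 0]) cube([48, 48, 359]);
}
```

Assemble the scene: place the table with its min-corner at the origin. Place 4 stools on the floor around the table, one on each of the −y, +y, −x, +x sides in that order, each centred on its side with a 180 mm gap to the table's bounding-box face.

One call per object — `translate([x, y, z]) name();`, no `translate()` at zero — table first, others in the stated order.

table();
translate([667, -533, 0]) stool();
translate([667, 1057, 0]) stool();
translate([-446, 262, 0]) stool();
translate([1780, 262, 0]) stool();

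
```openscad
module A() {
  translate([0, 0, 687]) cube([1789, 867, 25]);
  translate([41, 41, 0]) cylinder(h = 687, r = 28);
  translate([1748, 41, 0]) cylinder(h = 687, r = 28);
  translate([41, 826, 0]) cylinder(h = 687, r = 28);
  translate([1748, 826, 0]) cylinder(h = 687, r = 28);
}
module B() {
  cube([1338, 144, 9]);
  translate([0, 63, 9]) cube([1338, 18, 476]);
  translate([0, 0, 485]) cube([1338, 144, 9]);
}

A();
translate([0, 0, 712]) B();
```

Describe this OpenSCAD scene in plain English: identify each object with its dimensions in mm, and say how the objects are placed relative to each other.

A is a table with a 1789×867 mm rectangular top, 25 mm thick, top surface at z = 712 mm, supported by four round legs of 56 mm diameter, each leg's bounding box inset 13 mm from the nearest pair of top edges, running from the floor.

B is an I-beam lying along x, 1338 mm long. Overall section height 494 mm. Two flanges 144 mm wide (y) and 9 mm thick, one on the floor and one at the top; a web 18 mm thick runs between them, centred on the flange width.

The I-beam is on top of the table.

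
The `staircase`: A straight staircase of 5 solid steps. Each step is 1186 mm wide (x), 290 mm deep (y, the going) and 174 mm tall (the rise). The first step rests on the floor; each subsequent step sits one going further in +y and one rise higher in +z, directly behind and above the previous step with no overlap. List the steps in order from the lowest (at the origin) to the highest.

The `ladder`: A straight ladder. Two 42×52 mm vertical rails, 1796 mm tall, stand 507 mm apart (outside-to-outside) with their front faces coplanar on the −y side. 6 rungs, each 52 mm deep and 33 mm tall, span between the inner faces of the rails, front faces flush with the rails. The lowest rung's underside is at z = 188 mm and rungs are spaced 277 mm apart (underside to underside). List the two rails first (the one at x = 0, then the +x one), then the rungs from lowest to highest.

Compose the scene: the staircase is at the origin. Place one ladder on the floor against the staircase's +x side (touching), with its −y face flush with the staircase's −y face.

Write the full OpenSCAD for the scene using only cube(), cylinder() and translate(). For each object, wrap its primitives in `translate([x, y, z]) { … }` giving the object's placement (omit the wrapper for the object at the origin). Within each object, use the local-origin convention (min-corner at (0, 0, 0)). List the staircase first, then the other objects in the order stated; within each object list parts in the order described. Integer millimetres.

cube([1186, 290, 174]);
translate([0, 290, 174]) cube([1186, 290, 174]);
translate([0, 580, 348]) cube([1186, 290, 174]);
translate([0, 870, 522]) cube([1186, 290, 174]);
translate([0, 1160, 696]) cube([1186, 290, 174]);
translate([1186, 0, 0]) {
  cube([42, 52, 1796]);
  translate([465, 0, 0]) cube([42, 52, 1796]);
  translate([42, 0, 188]) cube([423, 52, 33]);
  translate([42, 0, 465]) cube([423, 52, 33]);
  translate([42, 0, 742]) cube([423, 52, 33]);
  translate([42, 0, 1019]) cube([423, 52, 33]);
  translate([42, 0, 1296]) cube([423, 52, 33]);
  translate([42, 0, 1573]) cube([423, 52, 33]);
}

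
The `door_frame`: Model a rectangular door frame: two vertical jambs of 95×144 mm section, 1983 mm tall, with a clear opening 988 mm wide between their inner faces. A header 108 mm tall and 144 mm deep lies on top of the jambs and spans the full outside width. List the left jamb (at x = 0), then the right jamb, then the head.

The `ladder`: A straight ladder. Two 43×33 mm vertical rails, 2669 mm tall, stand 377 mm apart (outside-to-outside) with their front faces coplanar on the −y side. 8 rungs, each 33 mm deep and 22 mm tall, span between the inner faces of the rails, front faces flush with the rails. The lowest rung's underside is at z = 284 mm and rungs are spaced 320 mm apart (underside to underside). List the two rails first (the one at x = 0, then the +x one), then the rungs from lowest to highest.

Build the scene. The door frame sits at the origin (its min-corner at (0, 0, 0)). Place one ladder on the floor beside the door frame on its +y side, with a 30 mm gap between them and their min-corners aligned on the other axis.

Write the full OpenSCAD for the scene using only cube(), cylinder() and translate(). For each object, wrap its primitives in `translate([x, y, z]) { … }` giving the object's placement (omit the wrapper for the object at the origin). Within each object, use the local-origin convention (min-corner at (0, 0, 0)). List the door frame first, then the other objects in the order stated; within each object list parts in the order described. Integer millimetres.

cube([95, 144, 1983]);
translate([1083, 0, 0]) cube([95, 144, 1983]);
translate([0, 0, 1983]) cube([1178, 144, 108]);
translate([0, 174, 0]) {
  cube([43, 33, 2669]);
  translate([334, 0, 0]) cube([43, 33, 2669]);
  translate([43, 0, 284]) cube([291, 33, 22]);
  translate([43, 0, 604]) cube([291, 33, 22]);
  translate([43, 0, 924]) cube([291, 33, 22]);
  translate([43, 0, 1244]) cube([291, 33, 22]);
  translate([43, 0, 1564]) cube([291, 33, 22]);
  translate([43, 0, 1884]) cube([291, 33, 22]);
  translate([43, 0, 2204]) cube([291, 33, 22]);
  translate([43, 0, 2524]) cube([291, 33, 22]);
}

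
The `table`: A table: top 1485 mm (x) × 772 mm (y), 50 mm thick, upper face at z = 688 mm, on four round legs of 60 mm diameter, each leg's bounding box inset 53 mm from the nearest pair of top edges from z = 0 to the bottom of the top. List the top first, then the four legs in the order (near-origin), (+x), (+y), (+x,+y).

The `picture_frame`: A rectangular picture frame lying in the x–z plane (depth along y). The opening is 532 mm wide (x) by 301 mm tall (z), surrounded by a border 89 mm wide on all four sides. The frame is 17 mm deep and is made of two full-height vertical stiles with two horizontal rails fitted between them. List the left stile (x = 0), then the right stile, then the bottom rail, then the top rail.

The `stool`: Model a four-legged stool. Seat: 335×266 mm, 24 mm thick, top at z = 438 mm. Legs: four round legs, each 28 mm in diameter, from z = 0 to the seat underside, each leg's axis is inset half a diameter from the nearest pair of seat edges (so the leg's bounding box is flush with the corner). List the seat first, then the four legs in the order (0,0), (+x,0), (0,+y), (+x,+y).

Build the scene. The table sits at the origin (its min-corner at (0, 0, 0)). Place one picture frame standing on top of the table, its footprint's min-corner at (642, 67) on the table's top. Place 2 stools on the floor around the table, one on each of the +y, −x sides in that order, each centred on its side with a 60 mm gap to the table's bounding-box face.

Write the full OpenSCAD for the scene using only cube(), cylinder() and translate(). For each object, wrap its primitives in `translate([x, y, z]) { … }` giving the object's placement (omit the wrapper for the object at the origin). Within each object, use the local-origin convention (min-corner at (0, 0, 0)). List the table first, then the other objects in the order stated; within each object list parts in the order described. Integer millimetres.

translate([0, 0, 638]) cube([1485, 772, 50]);
translate([83, 83, 0]) cylinder(h = 638, r = 30);
translate([1402, 83, 0]) cylinder(h = 638, r = 30);
translate([83, 689, 0]) cylinder(h = 638, r = 30);
translate([1402, 689, 0]) cylinder(h = 638, r = 30);
translate([642, 67, 688]) {
  cube([89, 17, 479]);
  translate([621, 0, 0]) cube([89, 17, 479]);
  translate([89, 0, 0]) cube([532, 17, 89]);
  translate([89, 0, 390]) cube([532, 17, 89]);
}
translate([575, 832, 0]) {
  translate([0, 0, 414]) cube([335, 266, 24]);
  translate([14, 14, 0]) cylinder(h = 414, r = 14);
  translate([321, 14, 0]) cylinder(h = 414, r = 14);
  translate([14, 252, 0]) cylinder(h = 414, r = 14);
  translate([321, 252, 0]) cylinder(h = 414, r = 14);
}
translate([-395, 253, 0]) {
  translate([0, 0, 414]) cube([335, 266, 24]);
  translate([14, 14, 0]) cylinder(h = 414, r = 14);
  translate([321, 14, 0]) cylinder(h = 414, r = 14);
  translate([14, 252, 0]) cylinder(h = 414, r = 14);
  translate([321, 252, 0]) cylinder(h = 414, r = 14);
}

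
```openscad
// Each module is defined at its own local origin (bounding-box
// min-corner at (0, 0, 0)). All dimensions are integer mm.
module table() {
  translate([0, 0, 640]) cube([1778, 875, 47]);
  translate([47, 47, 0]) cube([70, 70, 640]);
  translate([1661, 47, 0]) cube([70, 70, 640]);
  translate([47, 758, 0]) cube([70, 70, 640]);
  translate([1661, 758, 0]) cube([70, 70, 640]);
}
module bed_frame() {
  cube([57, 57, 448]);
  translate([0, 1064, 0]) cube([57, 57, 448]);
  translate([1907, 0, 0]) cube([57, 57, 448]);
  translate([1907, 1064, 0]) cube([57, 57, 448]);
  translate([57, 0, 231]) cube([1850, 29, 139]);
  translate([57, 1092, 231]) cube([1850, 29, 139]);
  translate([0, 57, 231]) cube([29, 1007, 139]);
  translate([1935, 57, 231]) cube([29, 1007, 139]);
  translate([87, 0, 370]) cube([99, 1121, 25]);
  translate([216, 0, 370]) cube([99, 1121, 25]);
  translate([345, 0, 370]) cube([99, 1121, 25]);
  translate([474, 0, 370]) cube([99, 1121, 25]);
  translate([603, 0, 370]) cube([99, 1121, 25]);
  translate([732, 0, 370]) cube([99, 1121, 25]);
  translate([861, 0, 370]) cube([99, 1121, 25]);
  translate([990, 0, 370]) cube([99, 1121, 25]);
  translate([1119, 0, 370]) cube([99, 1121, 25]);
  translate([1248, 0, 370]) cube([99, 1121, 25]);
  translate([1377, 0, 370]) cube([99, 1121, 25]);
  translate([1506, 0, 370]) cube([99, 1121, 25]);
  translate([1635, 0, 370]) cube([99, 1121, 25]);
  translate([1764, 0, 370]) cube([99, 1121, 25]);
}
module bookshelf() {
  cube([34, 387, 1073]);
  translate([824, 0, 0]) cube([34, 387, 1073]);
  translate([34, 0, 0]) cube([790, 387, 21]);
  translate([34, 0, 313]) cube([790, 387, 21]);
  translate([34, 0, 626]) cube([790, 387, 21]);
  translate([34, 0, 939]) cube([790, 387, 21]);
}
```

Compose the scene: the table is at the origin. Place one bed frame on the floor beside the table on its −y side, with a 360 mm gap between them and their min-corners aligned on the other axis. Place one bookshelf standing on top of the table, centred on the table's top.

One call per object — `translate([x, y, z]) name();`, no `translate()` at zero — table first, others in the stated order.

table();
translate([0, -1481, 0]) bed_frame();
translate([460, 244, 687]) bookshelf();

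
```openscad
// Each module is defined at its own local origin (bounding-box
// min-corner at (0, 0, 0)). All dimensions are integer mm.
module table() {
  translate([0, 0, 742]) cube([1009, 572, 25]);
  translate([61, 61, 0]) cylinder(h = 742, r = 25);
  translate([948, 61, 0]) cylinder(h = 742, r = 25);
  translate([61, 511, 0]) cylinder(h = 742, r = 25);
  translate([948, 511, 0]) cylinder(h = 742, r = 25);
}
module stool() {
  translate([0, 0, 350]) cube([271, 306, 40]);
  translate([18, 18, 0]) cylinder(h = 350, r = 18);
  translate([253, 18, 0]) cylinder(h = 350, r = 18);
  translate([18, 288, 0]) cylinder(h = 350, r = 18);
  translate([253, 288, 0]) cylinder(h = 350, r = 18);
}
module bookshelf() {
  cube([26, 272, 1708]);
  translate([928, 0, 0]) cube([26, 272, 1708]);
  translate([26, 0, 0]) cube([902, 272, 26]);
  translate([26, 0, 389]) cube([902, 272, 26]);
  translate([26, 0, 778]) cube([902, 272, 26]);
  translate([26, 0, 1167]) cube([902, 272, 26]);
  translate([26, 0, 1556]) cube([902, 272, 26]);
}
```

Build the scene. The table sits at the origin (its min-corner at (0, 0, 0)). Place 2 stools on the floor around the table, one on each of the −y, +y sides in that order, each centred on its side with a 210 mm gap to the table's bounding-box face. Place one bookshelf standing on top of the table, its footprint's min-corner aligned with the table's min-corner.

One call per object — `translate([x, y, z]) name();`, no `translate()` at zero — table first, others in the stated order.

table();
translate([369, -516, 0]) stool();
translate([369, 782, 0]) stool();
translate([0, 0, 767]) bookshelf();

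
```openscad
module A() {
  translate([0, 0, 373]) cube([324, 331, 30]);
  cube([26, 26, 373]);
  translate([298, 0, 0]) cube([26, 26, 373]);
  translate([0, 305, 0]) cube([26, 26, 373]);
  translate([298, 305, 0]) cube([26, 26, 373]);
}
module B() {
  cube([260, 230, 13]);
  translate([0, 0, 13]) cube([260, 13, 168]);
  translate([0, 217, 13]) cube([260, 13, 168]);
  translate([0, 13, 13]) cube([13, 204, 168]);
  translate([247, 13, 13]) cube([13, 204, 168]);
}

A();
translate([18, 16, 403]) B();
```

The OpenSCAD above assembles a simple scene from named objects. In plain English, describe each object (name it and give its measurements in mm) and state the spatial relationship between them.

A is a four-legged stool. The seat is 324×331 mm, 30 mm thick, top at z = 403 mm. It stands on four square legs, each 26×26 mm in cross-section, from z = 0 to the seat underside, each flush with a corner of the seat.

B is an open storage box with external size 260×230×181 mm and wall thickness 13 mm (the base is also 13 mm thick). The base covers the whole footprint; the four walls stand on the base, with the y-facing walls full-width and the x-facing walls fitting between their inner faces.

The open box is on top of the stool.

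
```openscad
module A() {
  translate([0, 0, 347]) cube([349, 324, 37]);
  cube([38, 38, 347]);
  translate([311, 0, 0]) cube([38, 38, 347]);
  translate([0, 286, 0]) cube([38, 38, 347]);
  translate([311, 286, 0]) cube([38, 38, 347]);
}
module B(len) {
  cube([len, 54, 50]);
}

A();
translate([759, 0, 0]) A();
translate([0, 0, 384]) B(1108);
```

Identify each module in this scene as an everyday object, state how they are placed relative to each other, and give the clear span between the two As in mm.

Second stool starts at x = 759; first ends at x = 349; clear span = 759 − 349 = 410 mm.

A is a stool. B is a beam. A beam spans the tops of two stools. The clear span between the two stools is 410 mm.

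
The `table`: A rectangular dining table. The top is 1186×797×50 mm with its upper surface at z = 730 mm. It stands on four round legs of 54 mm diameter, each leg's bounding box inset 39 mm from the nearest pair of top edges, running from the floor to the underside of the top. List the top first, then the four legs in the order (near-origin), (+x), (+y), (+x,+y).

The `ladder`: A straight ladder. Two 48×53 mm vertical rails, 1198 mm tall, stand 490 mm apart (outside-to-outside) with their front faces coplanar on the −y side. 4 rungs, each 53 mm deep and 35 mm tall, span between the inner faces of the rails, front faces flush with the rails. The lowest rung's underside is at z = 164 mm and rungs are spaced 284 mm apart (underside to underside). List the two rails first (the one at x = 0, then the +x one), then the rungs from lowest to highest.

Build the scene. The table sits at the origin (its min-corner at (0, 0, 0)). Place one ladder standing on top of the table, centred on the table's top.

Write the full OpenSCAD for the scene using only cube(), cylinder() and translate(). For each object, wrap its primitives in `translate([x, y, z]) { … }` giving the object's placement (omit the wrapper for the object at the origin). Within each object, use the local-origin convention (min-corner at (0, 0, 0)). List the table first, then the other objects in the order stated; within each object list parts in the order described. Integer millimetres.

translate([0, 0, 680]) cube([1186, 797, 50]);
translate([66, 66, 0]) cylinder(h = 680, r = 27);
translate([1120, 66, 0]) cylinder(h = 680, r = 27);
translate([66, 731, 0]) cylinder(h = 680, r = 27);
translate([1120, 731, 0]) cylinder(h = 680, r = 27);
translate([348, 372, 730]) {
  cube([48, 53, 1198]);
  translate([442, 0, 0]) cube([48, 53, 1198]);
  translate([48, 0, 164]) cube([394, 53, 35]);
  translate([48, 0, 448]) cube([394, 53, 35]);
  translate([48, 0, 732]) cube([394, 53, 35]);
  translate([48, 0, 1016]) cube([394, 53, 35]);
}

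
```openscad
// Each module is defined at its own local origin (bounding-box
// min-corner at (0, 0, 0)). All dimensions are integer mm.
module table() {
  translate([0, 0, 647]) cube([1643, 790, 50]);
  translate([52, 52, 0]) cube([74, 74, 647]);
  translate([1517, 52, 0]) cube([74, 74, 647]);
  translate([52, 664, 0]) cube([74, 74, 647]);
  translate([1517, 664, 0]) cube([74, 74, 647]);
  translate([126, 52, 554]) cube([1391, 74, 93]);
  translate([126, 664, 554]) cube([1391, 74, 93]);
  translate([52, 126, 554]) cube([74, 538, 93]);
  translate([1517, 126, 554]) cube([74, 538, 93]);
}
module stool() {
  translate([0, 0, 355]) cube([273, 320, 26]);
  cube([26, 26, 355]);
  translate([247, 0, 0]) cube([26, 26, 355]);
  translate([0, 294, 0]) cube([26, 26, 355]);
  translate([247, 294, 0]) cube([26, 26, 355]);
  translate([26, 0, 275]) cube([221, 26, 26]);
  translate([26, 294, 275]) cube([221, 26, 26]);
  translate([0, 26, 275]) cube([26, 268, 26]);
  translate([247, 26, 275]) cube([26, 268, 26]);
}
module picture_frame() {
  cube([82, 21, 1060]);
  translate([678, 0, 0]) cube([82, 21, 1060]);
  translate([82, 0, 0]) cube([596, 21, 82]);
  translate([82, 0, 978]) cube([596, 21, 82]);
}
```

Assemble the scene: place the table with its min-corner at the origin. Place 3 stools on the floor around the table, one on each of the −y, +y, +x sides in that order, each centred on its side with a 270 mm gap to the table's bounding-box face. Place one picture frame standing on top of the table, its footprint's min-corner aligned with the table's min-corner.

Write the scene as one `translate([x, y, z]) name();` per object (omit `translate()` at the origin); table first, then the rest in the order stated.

table();
translate([685, -590, 0]) stool();
translate([685, 1060, 0]) stool();
translate([1913, 235, 0]) stool();
translate([0, 0, 697]) picture_frame();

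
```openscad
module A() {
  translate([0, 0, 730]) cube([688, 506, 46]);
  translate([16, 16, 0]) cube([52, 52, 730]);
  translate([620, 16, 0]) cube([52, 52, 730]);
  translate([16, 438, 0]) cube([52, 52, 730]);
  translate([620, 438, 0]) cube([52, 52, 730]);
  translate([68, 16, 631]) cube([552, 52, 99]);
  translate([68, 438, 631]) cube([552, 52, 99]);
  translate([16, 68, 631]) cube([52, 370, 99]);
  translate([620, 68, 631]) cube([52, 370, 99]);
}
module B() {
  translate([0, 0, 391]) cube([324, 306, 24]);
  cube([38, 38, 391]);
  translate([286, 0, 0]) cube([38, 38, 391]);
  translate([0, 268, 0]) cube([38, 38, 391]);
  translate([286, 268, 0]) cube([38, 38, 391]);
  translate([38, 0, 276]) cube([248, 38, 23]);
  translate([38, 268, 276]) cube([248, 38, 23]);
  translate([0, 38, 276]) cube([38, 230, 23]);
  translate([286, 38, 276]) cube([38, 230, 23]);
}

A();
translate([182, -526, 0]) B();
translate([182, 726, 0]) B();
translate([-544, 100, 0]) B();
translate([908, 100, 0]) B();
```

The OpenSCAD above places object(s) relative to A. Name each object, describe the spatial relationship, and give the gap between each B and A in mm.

A is a table. B is a stool. Four stools sit around the table at the −y, +y, −x, +x sides. The gap between each stool and the table is 220 mm.

Each stool's nearest face is 220 mm from the table's bounding box.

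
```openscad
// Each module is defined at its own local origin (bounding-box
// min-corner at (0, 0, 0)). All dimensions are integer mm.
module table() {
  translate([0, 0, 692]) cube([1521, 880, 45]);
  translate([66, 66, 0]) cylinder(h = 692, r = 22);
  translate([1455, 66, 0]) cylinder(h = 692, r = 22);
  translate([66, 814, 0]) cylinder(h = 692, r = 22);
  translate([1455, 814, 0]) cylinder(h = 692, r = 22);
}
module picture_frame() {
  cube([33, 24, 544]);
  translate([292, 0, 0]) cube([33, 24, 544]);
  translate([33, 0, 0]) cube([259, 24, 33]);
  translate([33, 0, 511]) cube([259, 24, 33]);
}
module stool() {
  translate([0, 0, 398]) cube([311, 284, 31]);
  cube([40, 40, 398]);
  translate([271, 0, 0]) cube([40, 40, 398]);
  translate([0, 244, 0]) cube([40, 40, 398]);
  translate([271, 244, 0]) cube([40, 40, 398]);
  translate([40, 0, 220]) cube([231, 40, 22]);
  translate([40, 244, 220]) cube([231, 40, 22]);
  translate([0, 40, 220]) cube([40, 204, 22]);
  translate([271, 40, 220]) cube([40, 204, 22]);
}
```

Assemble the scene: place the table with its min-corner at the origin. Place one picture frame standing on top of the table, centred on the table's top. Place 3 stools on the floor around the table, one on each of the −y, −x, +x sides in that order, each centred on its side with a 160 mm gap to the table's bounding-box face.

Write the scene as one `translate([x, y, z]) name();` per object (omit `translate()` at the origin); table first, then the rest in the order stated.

table();
translate([598, 428, 737]) picture_frame();
translate([605, -444, 0]) stool();
translate([-471, 298, 0]) stool();
translate([1681, 298, 0]) stool();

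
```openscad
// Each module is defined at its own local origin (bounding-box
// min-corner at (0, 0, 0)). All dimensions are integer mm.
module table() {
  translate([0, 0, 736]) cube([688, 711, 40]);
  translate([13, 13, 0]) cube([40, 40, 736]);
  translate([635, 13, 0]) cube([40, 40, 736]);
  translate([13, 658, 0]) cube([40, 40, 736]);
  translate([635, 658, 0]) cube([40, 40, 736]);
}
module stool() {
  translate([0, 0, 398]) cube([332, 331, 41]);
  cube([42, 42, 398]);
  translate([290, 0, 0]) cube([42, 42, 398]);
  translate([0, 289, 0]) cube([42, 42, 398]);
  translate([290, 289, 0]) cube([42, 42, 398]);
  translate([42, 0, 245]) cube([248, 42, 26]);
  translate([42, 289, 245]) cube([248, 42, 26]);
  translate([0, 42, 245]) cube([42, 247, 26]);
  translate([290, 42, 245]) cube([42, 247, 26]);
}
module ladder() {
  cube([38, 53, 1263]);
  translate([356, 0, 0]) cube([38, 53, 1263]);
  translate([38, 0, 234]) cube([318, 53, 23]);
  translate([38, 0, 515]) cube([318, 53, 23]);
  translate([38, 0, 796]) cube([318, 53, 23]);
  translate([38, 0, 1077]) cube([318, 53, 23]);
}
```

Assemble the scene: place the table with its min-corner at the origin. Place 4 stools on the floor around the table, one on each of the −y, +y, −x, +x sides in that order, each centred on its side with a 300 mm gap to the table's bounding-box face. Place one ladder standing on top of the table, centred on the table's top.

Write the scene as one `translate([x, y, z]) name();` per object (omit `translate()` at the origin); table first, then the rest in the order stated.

table();
translate([178, -631, 0]) stool();
translate([178, 1011, 0]) stool();
translate([-632, 190, 0]) stool();
translate([988, 190, 0]) stool();
translate([147, 329, 776]) ladder();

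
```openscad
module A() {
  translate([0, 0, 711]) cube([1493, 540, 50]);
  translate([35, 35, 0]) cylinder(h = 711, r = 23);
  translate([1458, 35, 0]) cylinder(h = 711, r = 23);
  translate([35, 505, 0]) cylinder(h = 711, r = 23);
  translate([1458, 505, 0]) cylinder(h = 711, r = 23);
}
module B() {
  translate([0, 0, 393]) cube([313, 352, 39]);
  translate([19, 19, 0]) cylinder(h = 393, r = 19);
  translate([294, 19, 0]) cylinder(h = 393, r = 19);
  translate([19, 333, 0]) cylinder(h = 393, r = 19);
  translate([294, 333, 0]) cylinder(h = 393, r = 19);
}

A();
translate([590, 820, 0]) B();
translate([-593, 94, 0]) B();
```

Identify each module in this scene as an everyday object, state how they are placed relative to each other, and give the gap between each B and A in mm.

Each stool's nearest face is 280 mm from the table's bounding box.

A is a table. B is a stool. Two stools sit around the table at the +y, −x sides. The gap between each stool and the table is 280 mm.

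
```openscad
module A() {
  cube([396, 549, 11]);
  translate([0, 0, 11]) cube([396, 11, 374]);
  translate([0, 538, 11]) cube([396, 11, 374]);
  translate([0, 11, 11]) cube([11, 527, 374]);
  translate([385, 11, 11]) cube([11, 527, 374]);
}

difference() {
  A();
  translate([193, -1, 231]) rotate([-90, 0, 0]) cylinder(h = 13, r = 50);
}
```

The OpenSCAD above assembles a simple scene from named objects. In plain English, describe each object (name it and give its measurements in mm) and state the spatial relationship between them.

A is an open-topped rectangular box: outside dimensions 396×549×385 mm, with a uniform wall and base thickness of 11 mm. The base is a full 396×549 slab on the floor; four walls sit on top of the base. The front and back walls (the −y and +y sides) span the full width; the two side walls fit between them.

The open box has a circular hole of radius 50 mm through its front wall, centred at (x = 193, z = 231).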